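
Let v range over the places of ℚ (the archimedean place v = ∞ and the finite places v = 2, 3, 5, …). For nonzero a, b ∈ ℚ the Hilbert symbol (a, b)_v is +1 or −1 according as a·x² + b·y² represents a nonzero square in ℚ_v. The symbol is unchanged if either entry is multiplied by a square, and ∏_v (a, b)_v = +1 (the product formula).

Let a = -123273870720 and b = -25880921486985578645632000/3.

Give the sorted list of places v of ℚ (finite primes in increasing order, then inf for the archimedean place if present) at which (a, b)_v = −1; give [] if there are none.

Mod squares: a ≡ -6630, b ≡ -15015. Check v ∈ {∞, 2, 3, 5, 7, 11, 13, 17}.
v=∞: -6630 < 0 and -15015 < 0  ⇒  (a,b)_∞ = -1.
v=13: a=13^1·(≡4), b=13^3·(≡11) mod 13; (4|13)=+1, (11|13)=-1; (−1)^{1·3·6}·(+1)^3·(-1)^1 = -1.
v=3: a=3^1·(≡1), b=3^-1·(≡2) mod 3; (1|3)=+1, (2|3)=-1; (−1)^{1·-1·1}·(+1)^-1·(-1)^1 = +1.
v=5: a=5^1·(≡1), b=5^3·(≡3) mod 5; (1|5)=+1, (3|5)=-1; (−1)^{1·3·2}·(+1)^3·(-1)^1 = -1.
v=11: a=11^2·(≡4), b=11^5·(≡7) mod 11; (4|11)=+1, (7|11)=-1; (−1)^{2·5·5}·(+1)^5·(-1)^2 = +1.
v=7: a=7^4·(≡5), b=7^11·(≡2) mod 7; (5|7)=-1, (2|7)=+1; (−1)^{4·11·3}·(-1)^11·(+1)^4 = -1.
v=2: v_2(a)=7, v_2(b)=10; units ≡ 5, 1 (mod 8); ε·ε+αω+βω = 0·0+7·0+10·1 ≡ 0  ⇒  (a,b)_2 = +1.
v=17: a=17^1·(≡2), b=17^2·(≡8) mod 17; (2|17)=+1, (8|17)=+1; (−1)^{1·2·8}·(+1)^2·(+1)^1 = +1.
Ram(-6630, -15015) = {5, 7, 13, ∞}; no ℚ_5-point on the conic.

[5, 7, 13, inf]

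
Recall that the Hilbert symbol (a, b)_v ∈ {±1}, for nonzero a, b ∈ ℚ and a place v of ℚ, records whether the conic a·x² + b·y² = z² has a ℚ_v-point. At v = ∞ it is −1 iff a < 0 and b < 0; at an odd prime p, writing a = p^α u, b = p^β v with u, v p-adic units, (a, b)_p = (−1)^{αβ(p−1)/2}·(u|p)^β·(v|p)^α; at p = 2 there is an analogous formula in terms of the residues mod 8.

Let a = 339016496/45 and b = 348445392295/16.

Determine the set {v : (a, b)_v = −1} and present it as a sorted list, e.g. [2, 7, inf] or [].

[2, 29]

(a, b) ≡ (2162095, 42077695) mod (ℚ^×)²; places V = {2, 3, 5, 7, 11, 13, 23, 29, 31, 37, ∞}.
(a,b)_11: α=0, u≡5; β=1, v≡2 (mod 11); (5|11)=+1, (2|11)=-1; sign (−1)^0·+1^1·-1^0 = +1.
(a,b)_31: α=1, u≡6; β=1, v≡18 (mod 31); (6|31)=-1, (18|31)=+1; sign (−1)^1·-1^1·+1^1 = +1.
(a,b)_23: α=0, u≡8; β=1, v≡10 (mod 23); (8|23)=+1, (10|23)=-1; sign (−1)^0·+1^1·-1^0 = +1.
(a,b)_2: α=4, β=-4; u≡7, v≡7 (mod 8); ε(u)ε(v)=1·1, αω(v)=4·0, βω(u)=-4·0; sum ≡ 1  ⇒  -1.
(a,b)_∞: sgn(2162095)=+, sgn(42077695)=+, so +1.
(a,b)_37: α=1, u≡28; β=1, v≡1 (mod 37); (28|37)=+1, (1|37)=+1; sign (−1)^0·+1^1·+1^1 = +1.
(a,b)_7: α=2, u≡3; β=2, v≡1 (mod 7); (3|7)=-1, (1|7)=+1; sign (−1)^0·-1^2·+1^2 = +1.
(a,b)_3: α=-2, u≡1; β=0, v≡1 (mod 3); (1|3)=+1, (1|3)=+1; sign (−1)^0·+1^0·+1^-2 = +1.
(a,b)_29: α=1, u≡13; β=1, v≡27 (mod 29); (13|29)=+1, (27|29)=-1; sign (−1)^0·+1^1·-1^1 = -1.
(a,b)_5: α=-1, u≡4; β=1, v≡4 (mod 5); (4|5)=+1, (4|5)=+1; sign (−1)^0·+1^1·+1^-1 = +1.
(a,b)_13: α=1, u≡6; β=2, v≡3 (mod 13); (6|13)=-1, (3|13)=+1; sign (−1)^0·-1^2·+1^1 = +1.
(2162095, 42077695 / ℚ) ramifies at {2, 29}: a division algebra.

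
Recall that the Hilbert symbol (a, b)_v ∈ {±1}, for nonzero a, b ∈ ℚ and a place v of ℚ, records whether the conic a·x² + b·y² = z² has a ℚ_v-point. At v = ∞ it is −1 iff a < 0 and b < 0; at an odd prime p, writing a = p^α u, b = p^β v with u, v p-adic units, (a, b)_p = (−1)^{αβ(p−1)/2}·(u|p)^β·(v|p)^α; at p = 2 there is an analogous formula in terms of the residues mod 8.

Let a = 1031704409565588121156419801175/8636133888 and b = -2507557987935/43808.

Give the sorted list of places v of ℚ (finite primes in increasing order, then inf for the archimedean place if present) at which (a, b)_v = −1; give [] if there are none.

[13, 19]

Mod squares: a ≡ 9614, b ≡ -50830. Check v ∈ {∞, 2, 3, 5, 7, 11, 13, 17, 19, 23, 37, 43}.
v=∞: 9614 > 0 and -50830 < 0  ⇒  (a,b)_∞ = +1.
v=17: a=17^4·(≡2), b=17^1·(≡9) mod 17; (2|17)=+1, (9|17)=+1; (−1)^{4·1·8}·(+1)^1·(+1)^4 = +1.
v=7: a=7^6·(≡6), b=7^2·(≡4) mod 7; (6|7)=-1, (4|7)=+1; (−1)^{6·2·3}·(-1)^2·(+1)^6 = +1.
v=2: v_2(a)=-9, v_2(b)=-5; units ≡ 7, 1 (mod 8); ε·ε+αω+βω = 1·0+-9·0+-5·0 ≡ 0  ⇒  (a,b)_2 = +1.
v=13: a=13^2·(≡7), b=13^1·(≡9) mod 13; (7|13)=-1, (9|13)=+1; (−1)^{2·1·6}·(-1)^1·(+1)^2 = -1.
v=23: a=23^3·(≡8), b=23^1·(≡21) mod 23; (8|23)=+1, (21|23)=-1; (−1)^{3·1·11}·(+1)^1·(-1)^3 = +1.
v=37: a=37^-4·(≡32), b=37^-2·(≡13) mod 37; (32|37)=-1, (13|37)=-1; (−1)^{-4·-2·18}·(-1)^-2·(-1)^-4 = +1.
v=19: a=19^3·(≡2), b=19^0·(≡13) mod 19; (2|19)=-1, (13|19)=-1; (−1)^{3·0·9}·(-1)^0·(-1)^3 = -1.
v=5: a=5^2·(≡4), b=5^1·(≡1) mod 5; (4|5)=+1, (1|5)=+1; (−1)^{2·1·2}·(+1)^1·(+1)^2 = +1.
v=3: a=3^-2·(≡2), b=3^2·(≡2) mod 3; (2|3)=-1, (2|3)=-1; (−1)^{-2·2·1}·(-1)^2·(-1)^-2 = +1.
v=43: a=43^2·(≡17), b=43^2·(≡33) mod 43; (17|43)=+1, (33|43)=-1; (−1)^{2·2·21}·(+1)^2·(-1)^2 = +1.
v=11: a=11^5·(≡5), b=11^2·(≡1) mod 11; (5|11)=+1, (1|11)=+1; (−1)^{5·2·5}·(+1)^2·(+1)^5 = +1.
(9614, -50830 / ℚ) ramifies at {13, 19}: a division algebra.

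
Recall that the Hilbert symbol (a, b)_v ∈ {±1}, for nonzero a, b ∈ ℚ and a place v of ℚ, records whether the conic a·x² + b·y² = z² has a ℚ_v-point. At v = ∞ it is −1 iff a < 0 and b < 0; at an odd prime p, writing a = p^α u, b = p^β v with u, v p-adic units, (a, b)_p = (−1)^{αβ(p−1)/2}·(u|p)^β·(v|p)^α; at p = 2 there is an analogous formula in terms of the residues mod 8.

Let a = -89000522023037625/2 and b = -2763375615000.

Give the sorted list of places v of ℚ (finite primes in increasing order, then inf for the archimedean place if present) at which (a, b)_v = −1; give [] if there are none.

(a, b) ≡ (-4290, -6006) mod (ℚ^×)²; places V = {2, 3, 5, 7, 11, 13, ∞}.
(a,b)_∞: sgn(-4290)=−, sgn(-6006)=−, so -1.
(a,b)_11: α=5, u≡10; β=3, v≡3 (mod 11); (10|11)=-1, (3|11)=+1; sign (−1)^1·-1^3·+1^5 = +1.
(a,b)_7: α=2, u≡2; β=1, v≡5 (mod 7); (2|7)=+1, (5|7)=-1; sign (−1)^0·+1^1·-1^2 = +1.
(a,b)_2: α=-1, β=3; u≡7, v≡5 (mod 8); ε(u)ε(v)=1·0, αω(v)=-1·1, βω(u)=3·0; sum ≡ 1  ⇒  -1.
(a,b)_13: α=5, u≡2; β=3, v≡6 (mod 13); (2|13)=-1, (6|13)=-1; sign (−1)^0·-1^3·-1^5 = +1.
(a,b)_5: α=3, u≡2; β=4, v≡1 (mod 5); (2|5)=-1, (1|5)=+1; sign (−1)^0·-1^4·+1^3 = +1.
(a,b)_3: α=5, u≡1; β=3, v≡2 (mod 3); (1|3)=+1, (2|3)=-1; sign (−1)^1·+1^3·-1^5 = +1.
Ram(-4290, -6006) = {2, ∞}; no ℚ_2-point on the conic.

[2, inf]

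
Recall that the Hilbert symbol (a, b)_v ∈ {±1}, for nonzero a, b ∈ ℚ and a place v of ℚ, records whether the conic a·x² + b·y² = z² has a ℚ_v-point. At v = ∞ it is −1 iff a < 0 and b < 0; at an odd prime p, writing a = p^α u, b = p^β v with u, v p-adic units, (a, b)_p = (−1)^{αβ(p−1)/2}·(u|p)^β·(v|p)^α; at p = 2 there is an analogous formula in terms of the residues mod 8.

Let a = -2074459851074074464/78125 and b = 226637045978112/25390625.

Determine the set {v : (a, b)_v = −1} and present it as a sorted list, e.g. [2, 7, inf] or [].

Mod squares: a ≡ -30, b ≡ 5005. Check v ∈ {∞, 2, 3, 5, 7, 11, 13, 23, 37}.
v=37: a=37^2·(≡25), b=37^2·(≡9) mod 37; (25|37)=+1, (9|37)=+1; (−1)^{2·2·18}·(+1)^2·(+1)^2 = +1.
v=11: a=11^2·(≡4), b=11^1·(≡1) mod 11; (4|11)=+1, (1|11)=+1; (−1)^{2·1·5}·(+1)^1·(+1)^2 = +1.
v=2: v_2(a)=5, v_2(b)=10; units ≡ 1, 5 (mod 8); ε·ε+αω+βω = 0·0+5·1+10·0 ≡ 1  ⇒  (a,b)_2 = -1.
v=7: a=7^6·(≡5), b=7^3·(≡1) mod 7; (5|7)=-1, (1|7)=+1; (−1)^{6·3·3}·(-1)^3·(+1)^6 = -1.
v=∞: -30 < 0 and 5005 > 0  ⇒  (a,b)_∞ = +1.
v=5: a=5^-7·(≡1), b=5^-9·(≡4) mod 5; (1|5)=+1, (4|5)=+1; (−1)^{-7·-9·2}·(+1)^-9·(+1)^-7 = +1.
v=23: a=23^0·(≡16), b=23^2·(≡19) mod 23; (16|23)=+1, (19|23)=-1; (−1)^{0·2·11}·(+1)^2·(-1)^0 = +1.
v=3: a=3^9·(≡2), b=3^4·(≡1) mod 3; (2|3)=-1, (1|3)=+1; (−1)^{9·4·1}·(-1)^4·(+1)^9 = +1.
v=13: a=13^2·(≡12), b=13^-1·(≡11) mod 13; (12|13)=+1, (11|13)=-1; (−1)^{2·-1·6}·(+1)^-1·(-1)^2 = +1.
|Ram(-30, 5005)| = 2, even; anisotropic at {2, 7}.

[2, 7]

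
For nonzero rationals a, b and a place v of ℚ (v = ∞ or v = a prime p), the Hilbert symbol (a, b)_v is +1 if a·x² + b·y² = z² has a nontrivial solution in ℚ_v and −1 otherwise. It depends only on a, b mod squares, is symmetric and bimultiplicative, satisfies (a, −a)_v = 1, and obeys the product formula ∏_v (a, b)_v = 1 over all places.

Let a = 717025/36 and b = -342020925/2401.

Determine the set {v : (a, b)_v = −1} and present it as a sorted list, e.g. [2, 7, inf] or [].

[23, 53]

(a, b) ≡ (28681, -1520093) mod (ℚ^×)²; places V = {2, 3, 5, 7, 23, 29, 43, 53, ∞}.
(a,b)_7: α=0, u≡1; β=-4, v≡6 (mod 7); (1|7)=+1, (6|7)=-1; sign (−1)^0·+1^-4·-1^0 = +1.
(a,b)_5: α=2, u≡1; β=2, v≡3 (mod 5); (1|5)=+1, (3|5)=-1; sign (−1)^0·+1^2·-1^2 = +1.
(a,b)_29: α=1, u≡19; β=1, v≡3 (mod 29); (19|29)=-1, (3|29)=-1; sign (−1)^0·-1^1·-1^1 = +1.
(a,b)_53: α=0, u≡35; β=1, v≡20 (mod 53); (35|53)=-1, (20|53)=-1; sign (−1)^0·-1^1·-1^0 = -1.
(a,b)_∞: sgn(28681)=+, sgn(-1520093)=−, so +1.
(a,b)_2: α=-2, β=0; u≡1, v≡3 (mod 8); ε(u)ε(v)=0·1, αω(v)=-2·1, βω(u)=0·0; sum ≡ 0  ⇒  +1.
(a,b)_43: α=1, u≡32; β=1, v≡1 (mod 43); (32|43)=-1, (1|43)=+1; sign (−1)^1·-1^1·+1^1 = +1.
(a,b)_23: α=1, u≡22; β=1, v≡22 (mod 23); (22|23)=-1, (22|23)=-1; sign (−1)^1·-1^1·-1^1 = -1.
(a,b)_3: α=-2, u≡1; β=2, v≡1 (mod 3); (1|3)=+1, (1|3)=+1; sign (−1)^0·+1^2·+1^-2 = +1.
|Ram(28681, -1520093)| = 2, even; anisotropic at {23, 53}.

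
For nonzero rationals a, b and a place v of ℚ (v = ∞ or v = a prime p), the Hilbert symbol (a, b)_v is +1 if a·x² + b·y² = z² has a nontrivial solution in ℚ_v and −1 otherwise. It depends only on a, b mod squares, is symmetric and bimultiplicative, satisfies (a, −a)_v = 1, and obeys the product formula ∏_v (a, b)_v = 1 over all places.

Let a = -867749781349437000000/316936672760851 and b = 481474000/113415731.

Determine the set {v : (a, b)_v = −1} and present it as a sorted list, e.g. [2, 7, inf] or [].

(a, b) ≡ (-284487, 935) mod (ℚ^×)²; places V = {2, 3, 5, 7, 11, 13, 17, 19, 23, 31, ∞}.
(a,b)_5: α=6, u≡2; β=3, v≡2 (mod 5); (2|5)=-1, (2|5)=-1; sign (−1)^0·-1^3·-1^6 = -1.
(a,b)_17: α=6, u≡15; β=3, v≡8 (mod 17); (15|17)=+1, (8|17)=+1; sign (−1)^0·+1^3·+1^6 = +1.
(a,b)_23: α=1, u≡19; β=0, v≡7 (mod 23); (19|23)=-1, (7|23)=-1; sign (−1)^0·-1^0·-1^1 = -1.
(a,b)_31: α=1, u≡21; β=0, v≡20 (mod 31); (21|31)=-1, (20|31)=+1; sign (−1)^0·-1^0·+1^1 = +1.
(a,b)_11: α=-2, u≡10; β=-1, v≡7 (mod 11); (10|11)=-1, (7|11)=-1; sign (−1)^0·-1^-1·-1^-2 = -1.
(a,b)_13: α=-10, u≡6; β=-4, v≡12 (mod 13); (6|13)=-1, (12|13)=+1; sign (−1)^0·-1^-4·+1^-10 = +1.
(a,b)_19: α=-1, u≡3; β=-2, v≡9 (mod 19); (3|19)=-1, (9|19)=+1; sign (−1)^0·-1^-2·+1^-1 = +1.
(a,b)_∞: sgn(-284487)=−, sgn(935)=+, so +1.
(a,b)_7: α=5, u≡1; β=2, v≡1 (mod 7); (1|7)=+1, (1|7)=+1; sign (−1)^0·+1^2·+1^5 = +1.
(a,b)_3: α=1, u≡1; β=0, v≡2 (mod 3); (1|3)=+1, (2|3)=-1; sign (−1)^0·+1^0·-1^1 = -1.
(a,b)_2: α=6, β=4; u≡1, v≡7 (mod 8); ε(u)ε(v)=0·1, αω(v)=6·0, βω(u)=4·0; sum ≡ 0  ⇒  +1.
Ram(-284487, 935) = {3, 5, 11, 23}; no ℚ_3-point on the conic.

[3, 5, 11, 23]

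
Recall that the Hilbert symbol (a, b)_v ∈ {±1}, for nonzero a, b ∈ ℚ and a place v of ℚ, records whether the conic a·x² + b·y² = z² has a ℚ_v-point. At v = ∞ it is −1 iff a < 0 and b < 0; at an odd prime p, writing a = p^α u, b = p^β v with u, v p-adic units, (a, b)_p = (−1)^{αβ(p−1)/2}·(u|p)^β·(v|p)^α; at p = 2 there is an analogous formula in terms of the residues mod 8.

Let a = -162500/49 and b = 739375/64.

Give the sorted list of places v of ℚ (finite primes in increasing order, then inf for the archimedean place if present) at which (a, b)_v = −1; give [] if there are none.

Mod squares: a ≡ -65, b ≡ 7. Check v ∈ {∞, 2, 5, 7, 13}.
v=7: a=7^-2·(≡5), b=7^1·(≡2) mod 7; (5|7)=-1, (2|7)=+1; (−1)^{-2·1·3}·(-1)^1·(+1)^-2 = -1.
v=∞: -65 < 0 and 7 > 0  ⇒  (a,b)_∞ = +1.
v=2: v_2(a)=2, v_2(b)=-6; units ≡ 7, 7 (mod 8); ε·ε+αω+βω = 1·1+2·0+-6·0 ≡ 1  ⇒  (a,b)_2 = -1.
v=13: a=13^1·(≡11), b=13^2·(≡6) mod 13; (11|13)=-1, (6|13)=-1; (−1)^{1·2·6}·(-1)^2·(-1)^1 = -1.
v=5: a=5^5·(≡2), b=5^4·(≡2) mod 5; (2|5)=-1, (2|5)=-1; (−1)^{5·4·2}·(-1)^4·(-1)^5 = -1.
(-65, 7 / ℚ) ramifies at {2, 5, 7, 13}: a division algebra.

[2, 5, 7, 13]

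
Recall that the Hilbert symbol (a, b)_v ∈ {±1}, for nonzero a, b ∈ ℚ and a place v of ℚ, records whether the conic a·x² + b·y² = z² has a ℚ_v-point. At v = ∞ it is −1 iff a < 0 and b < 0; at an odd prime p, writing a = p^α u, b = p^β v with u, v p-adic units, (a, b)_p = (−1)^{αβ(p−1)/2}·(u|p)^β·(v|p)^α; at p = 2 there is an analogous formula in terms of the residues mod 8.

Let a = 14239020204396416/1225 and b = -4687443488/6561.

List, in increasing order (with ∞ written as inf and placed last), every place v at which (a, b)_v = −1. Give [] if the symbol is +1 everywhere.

[2, 13]

(a, b) ≡ (494, -2) mod (ℚ^×)²; places V = {2, 3, 5, 7, 11, 13, 19, ∞}.
(a,b)_3: α=0, u≡2; β=-8, v≡1 (mod 3); (2|3)=-1, (1|3)=+1; sign (−1)^0·-1^-8·+1^0 = +1.
(a,b)_∞: sgn(494)=+, sgn(-2)=−, so +1.
(a,b)_5: α=-2, u≡4; β=0, v≡2 (mod 5); (4|5)=+1, (2|5)=-1; sign (−1)^0·+1^0·-1^-2 = +1.
(a,b)_2: α=7, β=5; u≡7, v≡7 (mod 8); ε(u)ε(v)=1·1, αω(v)=7·0, βω(u)=5·0; sum ≡ 1  ⇒  -1.
(a,b)_7: α=-2, u≡4; β=4, v≡6 (mod 7); (4|7)=+1, (6|7)=-1; sign (−1)^0·+1^4·-1^-2 = +1.
(a,b)_19: α=5, u≡11; β=2, v≡5 (mod 19); (11|19)=+1, (5|19)=+1; sign (−1)^0·+1^2·+1^5 = +1.
(a,b)_13: α=5, u≡12; β=2, v≡5 (mod 13); (12|13)=+1, (5|13)=-1; sign (−1)^0·+1^2·-1^5 = -1.
(a,b)_11: α=2, u≡10; β=0, v≡4 (mod 11); (10|11)=-1, (4|11)=+1; sign (−1)^0·-1^0·+1^2 = +1.
(494, -2 / ℚ) ramifies at {2, 13}: a division algebra.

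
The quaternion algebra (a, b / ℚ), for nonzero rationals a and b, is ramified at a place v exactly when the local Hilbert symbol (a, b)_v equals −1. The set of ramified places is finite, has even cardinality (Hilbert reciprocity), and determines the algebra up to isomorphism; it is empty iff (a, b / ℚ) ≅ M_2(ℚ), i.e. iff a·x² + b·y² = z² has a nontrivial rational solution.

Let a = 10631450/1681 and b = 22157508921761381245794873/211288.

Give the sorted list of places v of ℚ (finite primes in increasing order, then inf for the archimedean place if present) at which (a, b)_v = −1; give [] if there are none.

(a, b) ≡ (1178, 23606) mod (ℚ^×)²; places V = {2, 3, 5, 7, 11, 13, 19, 29, 31, 37, 41, 43, ∞}.
(a,b)_7: α=0, u≡4; β=-4, v≡4 (mod 7); (4|7)=+1, (4|7)=+1; sign (−1)^0·+1^-4·+1^0 = +1.
(a,b)_19: α=3, u≡16; β=6, v≡10 (mod 19); (16|19)=+1, (10|19)=-1; sign (−1)^0·+1^6·-1^3 = -1.
(a,b)_3: α=0, u≡2; β=2, v≡2 (mod 3); (2|3)=-1, (2|3)=-1; sign (−1)^0·-1^2·-1^0 = +1.
(a,b)_41: α=-2, u≡27; β=0, v≡21 (mod 41); (27|41)=-1, (21|41)=+1; sign (−1)^0·-1^0·+1^-2 = +1.
(a,b)_∞: sgn(1178)=+, sgn(23606)=+, so +1.
(a,b)_43: α=0, u≡11; β=2, v≡32 (mod 43); (11|43)=+1, (32|43)=-1; sign (−1)^0·+1^2·-1^0 = +1.
(a,b)_13: α=0, u≡6; β=4, v≡7 (mod 13); (6|13)=-1, (7|13)=-1; sign (−1)^0·-1^4·-1^0 = +1.
(a,b)_29: α=0, u≡8; β=1, v≡19 (mod 29); (8|29)=-1, (19|29)=-1; sign (−1)^0·-1^1·-1^0 = -1.
(a,b)_11: α=0, u≡3; β=-1, v≡1 (mod 11); (3|11)=+1, (1|11)=+1; sign (−1)^0·+1^-1·+1^0 = +1.
(a,b)_37: α=0, u≡15; β=1, v≡16 (mod 37); (15|37)=-1, (16|37)=+1; sign (−1)^0·-1^1·+1^0 = -1.
(a,b)_2: α=1, β=-3; u≡5, v≡3 (mod 8); ε(u)ε(v)=0·1, αω(v)=1·1, βω(u)=-3·1; sum ≡ 0  ⇒  +1.
(a,b)_5: α=2, u≡3; β=0, v≡1 (mod 5); (3|5)=-1, (1|5)=+1; sign (−1)^0·-1^0·+1^2 = +1.
(a,b)_31: α=1, u≡4; β=4, v≡6 (mod 31); (4|31)=+1, (6|31)=-1; sign (−1)^0·+1^4·-1^1 = -1.
|Ram(1178, 23606)| = 4, even; anisotropic at {19, 29, 31, 37}.

[19, 29, 31, 37]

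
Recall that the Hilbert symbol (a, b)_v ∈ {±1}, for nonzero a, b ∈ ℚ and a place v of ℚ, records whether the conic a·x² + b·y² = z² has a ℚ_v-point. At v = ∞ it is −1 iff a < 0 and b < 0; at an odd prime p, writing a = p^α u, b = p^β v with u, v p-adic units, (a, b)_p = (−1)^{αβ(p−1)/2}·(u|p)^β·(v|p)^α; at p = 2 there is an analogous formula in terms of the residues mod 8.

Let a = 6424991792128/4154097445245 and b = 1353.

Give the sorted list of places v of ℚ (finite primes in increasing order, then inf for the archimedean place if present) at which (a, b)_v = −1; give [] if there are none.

Mod squares: a ≡ 35, b ≡ 1353. Check v ∈ {∞, 2, 3, 5, 7, 11, 13, 31, 41, 47}.
v=11: a=11^-4·(≡7), b=11^1·(≡2) mod 11; (7|11)=-1, (2|11)=-1; (−1)^{-4·1·5}·(-1)^1·(-1)^-4 = -1.
v=47: a=47^2·(≡29), b=47^0·(≡37) mod 47; (29|47)=-1, (37|47)=+1; (−1)^{2·0·23}·(-1)^0·(+1)^2 = +1.
v=2: v_2(a)=10, v_2(b)=0; units ≡ 3, 1 (mod 8); ε·ε+αω+βω = 1·0+10·0+0·1 ≡ 0  ⇒  (a,b)_2 = +1.
v=3: a=3^-10·(≡2), b=3^1·(≡1) mod 3; (2|3)=-1, (1|3)=+1; (−1)^{-10·1·1}·(-1)^1·(+1)^-10 = -1.
v=7: a=7^5·(≡6), b=7^0·(≡2) mod 7; (6|7)=-1, (2|7)=+1; (−1)^{5·0·3}·(-1)^0·(+1)^5 = +1.
v=31: a=31^-2·(≡14), b=31^0·(≡20) mod 31; (14|31)=+1, (20|31)=+1; (−1)^{-2·0·15}·(+1)^0·(+1)^-2 = +1.
v=∞: 35 > 0 and 1353 > 0  ⇒  (a,b)_∞ = +1.
v=13: a=13^2·(≡1), b=13^0·(≡1) mod 13; (1|13)=+1, (1|13)=+1; (−1)^{2·0·6}·(+1)^0·(+1)^2 = +1.
v=41: a=41^0·(≡7), b=41^1·(≡33) mod 41; (7|41)=-1, (33|41)=+1; (−1)^{0·1·20}·(-1)^1·(+1)^0 = -1.
v=5: a=5^-1·(≡2), b=5^0·(≡3) mod 5; (2|5)=-1, (3|5)=-1; (−1)^{-1·0·2}·(-1)^0·(-1)^-1 = -1.
(35, 1353 / ℚ) ramifies at {3, 5, 11, 41}: a division algebra.

[3, 5, 11, 41]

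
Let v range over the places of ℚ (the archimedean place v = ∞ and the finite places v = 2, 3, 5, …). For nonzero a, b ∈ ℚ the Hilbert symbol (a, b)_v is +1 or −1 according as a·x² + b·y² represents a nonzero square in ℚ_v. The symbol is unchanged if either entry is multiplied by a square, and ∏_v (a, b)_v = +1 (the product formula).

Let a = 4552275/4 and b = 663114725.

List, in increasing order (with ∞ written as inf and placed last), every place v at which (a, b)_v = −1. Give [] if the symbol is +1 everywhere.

[3, 7, 13, 19]

(a, b) ≡ (182091, 50141) mod (ℚ^×)²; places V = {2, 3, 5, 7, 13, 19, 23, 29, ∞}.
(a,b)_19: α=0, u≡2; β=1, v≡17 (mod 19); (2|19)=-1, (17|19)=+1; sign (−1)^0·-1^1·+1^0 = -1.
(a,b)_7: α=1, u≡1; β=1, v≡4 (mod 7); (1|7)=+1, (4|7)=+1; sign (−1)^1·+1^1·+1^1 = -1.
(a,b)_29: α=1, u≡14; β=1, v≡18 (mod 29); (14|29)=-1, (18|29)=-1; sign (−1)^0·-1^1·-1^1 = +1.
(a,b)_23: α=1, u≡14; β=2, v≡2 (mod 23); (14|23)=-1, (2|23)=+1; sign (−1)^0·-1^2·+1^1 = +1.
(a,b)_5: α=2, u≡4; β=2, v≡4 (mod 5); (4|5)=+1, (4|5)=+1; sign (−1)^0·+1^2·+1^2 = +1.
(a,b)_∞: sgn(182091)=+, sgn(50141)=+, so +1.
(a,b)_13: α=1, u≡5; β=1, v≡10 (mod 13); (5|13)=-1, (10|13)=+1; sign (−1)^0·-1^1·+1^1 = -1.
(a,b)_2: α=-2, β=0; u≡3, v≡5 (mod 8); ε(u)ε(v)=1·0, αω(v)=-2·1, βω(u)=0·1; sum ≡ 0  ⇒  +1.
(a,b)_3: α=1, u≡1; β=0, v≡2 (mod 3); (1|3)=+1, (2|3)=-1; sign (−1)^0·+1^0·-1^1 = -1.
|Ram(182091, 50141)| = 4, even; anisotropic at {3, 7, 13, 19}.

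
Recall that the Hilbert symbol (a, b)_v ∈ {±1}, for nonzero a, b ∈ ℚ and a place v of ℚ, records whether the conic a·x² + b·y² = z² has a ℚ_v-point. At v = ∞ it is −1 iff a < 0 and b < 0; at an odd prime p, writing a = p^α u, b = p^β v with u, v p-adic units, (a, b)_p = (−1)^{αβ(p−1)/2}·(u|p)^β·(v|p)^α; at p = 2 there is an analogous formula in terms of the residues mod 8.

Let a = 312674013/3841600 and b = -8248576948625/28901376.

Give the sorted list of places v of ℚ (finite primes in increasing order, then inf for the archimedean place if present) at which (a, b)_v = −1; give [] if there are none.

Mod squares: a ≡ 37, b ≡ -5408105. Check v ∈ {∞, 2, 3, 5, 7, 13, 17, 19, 23, 31, 37, 41}.
v=41: a=41^0·(≡40), b=41^1·(≡33) mod 41; (40|41)=+1, (33|41)=+1; (−1)^{0·1·20}·(+1)^1·(+1)^0 = +1.
v=19: a=19^2·(≡2), b=19^2·(≡5) mod 19; (2|19)=-1, (5|19)=+1; (−1)^{2·2·9}·(-1)^2·(+1)^2 = +1.
v=37: a=37^1·(≡34), b=37^1·(≡2) mod 37; (34|37)=+1, (2|37)=-1; (−1)^{1·1·18}·(+1)^1·(-1)^1 = -1.
v=2: v_2(a)=-6, v_2(b)=-16; units ≡ 5, 7 (mod 8); ε·ε+αω+βω = 0·1+-6·0+-16·1 ≡ 0  ⇒  (a,b)_2 = +1.
v=3: a=3^4·(≡1), b=3^-2·(≡1) mod 3; (1|3)=+1, (1|3)=+1; (−1)^{4·-2·1}·(+1)^-2·(+1)^4 = +1.
v=5: a=5^-2·(≡2), b=5^3·(≡1) mod 5; (2|5)=-1, (1|5)=+1; (−1)^{-2·3·2}·(-1)^3·(+1)^-2 = -1.
v=7: a=7^-4·(≡2), b=7^-2·(≡2) mod 7; (2|7)=+1, (2|7)=+1; (−1)^{-4·-2·3}·(+1)^-2·(+1)^-4 = +1.
v=17: a=17^2·(≡11), b=17^0·(≡11) mod 17; (11|17)=-1, (11|17)=-1; (−1)^{2·0·8}·(-1)^0·(-1)^2 = +1.
v=31: a=31^0·(≡6), b=31^1·(≡21) mod 31; (6|31)=-1, (21|31)=-1; (−1)^{0·1·15}·(-1)^1·(-1)^0 = -1.
v=13: a=13^0·(≡6), b=13^2·(≡1) mod 13; (6|13)=-1, (1|13)=+1; (−1)^{0·2·6}·(-1)^2·(+1)^0 = +1.
v=23: a=23^0·(≡15), b=23^1·(≡11) mod 23; (15|23)=-1, (11|23)=-1; (−1)^{0·1·11}·(-1)^1·(-1)^0 = -1.
v=∞: 37 > 0 and -5408105 < 0  ⇒  (a,b)_∞ = +1.
(37, -5408105 / ℚ) ramifies at {5, 23, 31, 37}: a division algebra.

[5, 23, 31, 37]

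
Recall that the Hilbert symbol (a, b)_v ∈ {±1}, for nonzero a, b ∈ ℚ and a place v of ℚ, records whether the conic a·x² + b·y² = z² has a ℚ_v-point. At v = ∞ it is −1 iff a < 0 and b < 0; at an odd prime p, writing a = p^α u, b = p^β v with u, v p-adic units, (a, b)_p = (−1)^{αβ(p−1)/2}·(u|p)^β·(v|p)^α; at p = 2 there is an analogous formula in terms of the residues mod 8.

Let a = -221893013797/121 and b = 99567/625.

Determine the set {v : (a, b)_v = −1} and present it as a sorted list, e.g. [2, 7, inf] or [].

[2, 13]

(a, b) ≡ (-37, 11063) mod (ℚ^×)²; places V = {2, 3, 5, 7, 11, 13, 23, 37, ∞}.
(a,b)_7: α=2, u≡5; β=0, v≡3 (mod 7); (5|7)=-1, (3|7)=-1; sign (−1)^0·-1^0·-1^2 = +1.
(a,b)_3: α=0, u≡2; β=2, v≡2 (mod 3); (2|3)=-1, (2|3)=-1; sign (−1)^0·-1^2·-1^0 = +1.
(a,b)_13: α=2, u≡11; β=1, v≡2 (mod 13); (11|13)=-1, (2|13)=-1; sign (−1)^0·-1^1·-1^2 = -1.
(a,b)_37: α=3, u≡4; β=1, v≡21 (mod 37); (4|37)=+1, (21|37)=+1; sign (−1)^0·+1^1·+1^3 = +1.
(a,b)_23: α=2, u≡18; β=1, v≡7 (mod 23); (18|23)=+1, (7|23)=-1; sign (−1)^0·+1^1·-1^2 = +1.
(a,b)_11: α=-2, u≡7; β=0, v≡8 (mod 11); (7|11)=-1, (8|11)=-1; sign (−1)^0·-1^0·-1^-2 = +1.
(a,b)_5: α=0, u≡3; β=-4, v≡2 (mod 5); (3|5)=-1, (2|5)=-1; sign (−1)^0·-1^-4·-1^0 = +1.
(a,b)_∞: sgn(-37)=−, sgn(11063)=+, so +1.
(a,b)_2: α=0, β=0; u≡3, v≡7 (mod 8); ε(u)ε(v)=1·1, αω(v)=0·0, βω(u)=0·1; sum ≡ 1  ⇒  -1.
|Ram(-37, 11063)| = 2, even; anisotropic at {2, 13}.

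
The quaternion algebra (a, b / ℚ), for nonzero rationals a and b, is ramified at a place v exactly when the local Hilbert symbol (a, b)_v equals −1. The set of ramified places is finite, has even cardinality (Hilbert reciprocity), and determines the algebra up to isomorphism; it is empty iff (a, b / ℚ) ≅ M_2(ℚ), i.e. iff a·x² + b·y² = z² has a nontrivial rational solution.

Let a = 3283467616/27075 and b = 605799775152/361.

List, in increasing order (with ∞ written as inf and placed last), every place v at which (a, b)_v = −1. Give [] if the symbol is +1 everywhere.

Mod squares: a ≡ 5088018, b ≡ 20683. Check v ∈ {∞, 2, 3, 5, 11, 13, 19, 37, 41, 43}.
v=43: a=43^1·(≡5), b=43^1·(≡22) mod 43; (5|43)=-1, (22|43)=-1; (−1)^{1·1·21}·(-1)^1·(-1)^1 = -1.
v=∞: 5088018 > 0 and 20683 > 0  ⇒  (a,b)_∞ = +1.
v=11: a=11^2·(≡5), b=11^2·(≡3) mod 11; (5|11)=+1, (3|11)=+1; (−1)^{2·2·5}·(+1)^2·(+1)^2 = +1.
v=41: a=41^1·(≡31), b=41^2·(≡28) mod 41; (31|41)=+1, (28|41)=-1; (−1)^{1·2·20}·(+1)^2·(-1)^1 = -1.
v=37: a=37^1·(≡19), b=37^1·(≡9) mod 37; (19|37)=-1, (9|37)=+1; (−1)^{1·1·18}·(-1)^1·(+1)^1 = -1.
v=5: a=5^-2·(≡2), b=5^0·(≡2) mod 5; (2|5)=-1, (2|5)=-1; (−1)^{-2·0·2}·(-1)^0·(-1)^-2 = +1.
v=13: a=13^1·(≡5), b=13^1·(≡8) mod 13; (5|13)=-1, (8|13)=-1; (−1)^{1·1·6}·(-1)^1·(-1)^1 = +1.
v=19: a=19^-2·(≡18), b=19^-2·(≡4) mod 19; (18|19)=-1, (4|19)=+1; (−1)^{-2·-2·9}·(-1)^-2·(+1)^-2 = +1.
v=3: a=3^-1·(≡1), b=3^2·(≡1) mod 3; (1|3)=+1, (1|3)=+1; (−1)^{-1·2·1}·(+1)^2·(+1)^-1 = +1.
v=2: v_2(a)=5, v_2(b)=4; units ≡ 1, 3 (mod 8); ε·ε+αω+βω = 0·1+5·1+4·0 ≡ 1  ⇒  (a,b)_2 = -1.
|Ram(5088018, 20683)| = 4, even; anisotropic at {2, 37, 41, 43}.

[2, 37, 41, 43]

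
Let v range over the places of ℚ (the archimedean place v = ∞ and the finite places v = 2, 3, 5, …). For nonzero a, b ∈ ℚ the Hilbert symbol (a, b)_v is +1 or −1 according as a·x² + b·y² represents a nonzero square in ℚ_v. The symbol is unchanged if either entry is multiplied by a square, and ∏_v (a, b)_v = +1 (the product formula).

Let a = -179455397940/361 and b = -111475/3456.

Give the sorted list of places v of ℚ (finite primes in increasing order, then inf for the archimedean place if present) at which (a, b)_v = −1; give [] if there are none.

Mod squares: a ≡ -1365, b ≡ -546. Check v ∈ {∞, 2, 3, 5, 7, 13, 19}.
v=7: a=7^5·(≡4), b=7^3·(≡5) mod 7; (4|7)=+1, (5|7)=-1; (−1)^{5·3·3}·(+1)^3·(-1)^5 = +1.
v=2: v_2(a)=2, v_2(b)=-7; units ≡ 3, 7 (mod 8); ε·ε+αω+βω = 1·1+2·0+-7·1 ≡ 0  ⇒  (a,b)_2 = +1.
v=19: a=19^-2·(≡15), b=19^0·(≡1) mod 19; (15|19)=-1, (1|19)=+1; (−1)^{-2·0·9}·(-1)^0·(+1)^-2 = +1.
v=13: a=13^3·(≡10), b=13^1·(≡4) mod 13; (10|13)=+1, (4|13)=+1; (−1)^{3·1·6}·(+1)^1·(+1)^3 = +1.
v=5: a=5^1·(≡2), b=5^2·(≡1) mod 5; (2|5)=-1, (1|5)=+1; (−1)^{1·2·2}·(-1)^2·(+1)^1 = +1.
v=∞: -1365 < 0 and -546 < 0  ⇒  (a,b)_∞ = -1.
v=3: a=3^5·(≡1), b=3^-3·(≡1) mod 3; (1|3)=+1, (1|3)=+1; (−1)^{5·-3·1}·(+1)^-3·(+1)^5 = -1.
(-1365, -546 / ℚ) ramifies at {3, ∞}: a division algebra.

[3, inf]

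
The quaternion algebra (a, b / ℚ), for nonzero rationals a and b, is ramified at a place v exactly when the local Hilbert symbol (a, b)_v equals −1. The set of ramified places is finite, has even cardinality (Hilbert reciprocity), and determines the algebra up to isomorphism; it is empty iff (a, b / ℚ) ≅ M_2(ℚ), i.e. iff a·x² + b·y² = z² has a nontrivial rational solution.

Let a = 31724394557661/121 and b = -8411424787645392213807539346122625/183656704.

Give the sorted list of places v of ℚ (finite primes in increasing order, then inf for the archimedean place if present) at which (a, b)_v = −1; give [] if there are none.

(a, b) ≡ (221, -37145) mod (ℚ^×)²; places V = {2, 3, 5, 7, 11, 13, 17, 19, 23, ∞}.
(a,b)_11: α=-2, u≡3; β=-4, v≡6 (mod 11); (3|11)=+1, (6|11)=-1; sign (−1)^0·+1^-4·-1^-2 = +1.
(a,b)_3: α=2, u≡2; β=6, v≡1 (mod 3); (2|3)=-1, (1|3)=+1; sign (−1)^0·-1^6·+1^2 = +1.
(a,b)_∞: sgn(221)=+, sgn(-37145)=−, so +1.
(a,b)_2: α=0, β=-8; u≡5, v≡7 (mod 8); ε(u)ε(v)=0·1, αω(v)=0·0, βω(u)=-8·1; sum ≡ 0  ⇒  +1.
(a,b)_23: α=2, u≡20; β=5, v≡2 (mod 23); (20|23)=-1, (2|23)=+1; sign (−1)^0·-1^5·+1^2 = -1.
(a,b)_7: α=0, u≡4; β=-2, v≡2 (mod 7); (4|7)=+1, (2|7)=+1; sign (−1)^0·+1^-2·+1^0 = +1.
(a,b)_19: α=2, u≡14; β=5, v≡10 (mod 19); (14|19)=-1, (10|19)=-1; sign (−1)^0·-1^5·-1^2 = -1.
(a,b)_5: α=0, u≡1; β=3, v≡1 (mod 5); (1|5)=+1, (1|5)=+1; sign (−1)^0·+1^3·+1^0 = +1.
(a,b)_17: α=5, u≡9; β=11, v≡13 (mod 17); (9|17)=+1, (13|17)=+1; sign (−1)^0·+1^11·+1^5 = +1.
(a,b)_13: α=1, u≡10; β=2, v≡1 (mod 13); (10|13)=+1, (1|13)=+1; sign (−1)^0·+1^2·+1^1 = +1.
Ram(221, -37145) = {19, 23}; no ℚ_19-point on the conic.

[19, 23]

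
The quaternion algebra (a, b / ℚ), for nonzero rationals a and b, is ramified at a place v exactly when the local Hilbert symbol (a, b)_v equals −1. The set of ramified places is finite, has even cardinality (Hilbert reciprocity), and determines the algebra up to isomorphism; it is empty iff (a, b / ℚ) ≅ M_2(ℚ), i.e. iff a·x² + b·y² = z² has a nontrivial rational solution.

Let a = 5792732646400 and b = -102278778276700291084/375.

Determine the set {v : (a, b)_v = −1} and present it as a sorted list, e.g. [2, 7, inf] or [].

[2, 13, 19, 29]

Mod squares: a ≡ 19, b ≡ -1826565. Check v ∈ {∞, 2, 3, 5, 7, 13, 17, 19, 29}.
v=7: a=7^2·(≡3), b=7^2·(≡2) mod 7; (3|7)=-1, (2|7)=+1; (−1)^{2·2·3}·(-1)^2·(+1)^2 = +1.
v=29: a=29^2·(≡21), b=29^3·(≡27) mod 29; (21|29)=-1, (27|29)=-1; (−1)^{2·3·14}·(-1)^3·(-1)^2 = -1.
v=∞: 19 > 0 and -1826565 < 0  ⇒  (a,b)_∞ = +1.
v=5: a=5^2·(≡1), b=5^-3·(≡2) mod 5; (1|5)=+1, (2|5)=-1; (−1)^{2·-3·2}·(+1)^-3·(-1)^2 = +1.
v=13: a=13^0·(≡11), b=13^3·(≡1) mod 13; (11|13)=-1, (1|13)=+1; (−1)^{0·3·6}·(-1)^3·(+1)^0 = -1.
v=3: a=3^0·(≡1), b=3^-1·(≡1) mod 3; (1|3)=+1, (1|3)=+1; (−1)^{0·-1·1}·(+1)^-1·(+1)^0 = +1.
v=19: a=19^1·(≡1), b=19^3·(≡7) mod 19; (1|19)=+1, (7|19)=+1; (−1)^{1·3·9}·(+1)^3·(+1)^1 = -1.
v=17: a=17^2·(≡13), b=17^5·(≡11) mod 17; (13|17)=+1, (11|17)=-1; (−1)^{2·5·8}·(+1)^5·(-1)^2 = +1.
v=2: v_2(a)=10, v_2(b)=2; units ≡ 3, 3 (mod 8); ε·ε+αω+βω = 1·1+10·1+2·1 ≡ 1  ⇒  (a,b)_2 = -1.
(19, -1826565 / ℚ) ramifies at {2, 13, 19, 29}: a division algebra.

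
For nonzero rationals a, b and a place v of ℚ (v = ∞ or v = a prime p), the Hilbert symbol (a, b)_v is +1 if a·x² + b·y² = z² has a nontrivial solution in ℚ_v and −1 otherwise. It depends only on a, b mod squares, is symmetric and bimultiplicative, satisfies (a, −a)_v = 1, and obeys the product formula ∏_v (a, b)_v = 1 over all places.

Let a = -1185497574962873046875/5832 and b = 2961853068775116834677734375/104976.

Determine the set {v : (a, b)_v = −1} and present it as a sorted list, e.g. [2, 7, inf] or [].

Mod squares: a ≡ -24310, b ≡ 24871. Check v ∈ {∞, 2, 3, 5, 7, 11, 13, 17, 19}.
v=17: a=17^5·(≡8), b=17^7·(≡13) mod 17; (8|17)=+1, (13|17)=+1; (−1)^{5·7·8}·(+1)^7·(+1)^5 = +1.
v=19: a=19^2·(≡10), b=19^3·(≡17) mod 19; (10|19)=-1, (17|19)=+1; (−1)^{2·3·9}·(-1)^3·(+1)^2 = -1.
v=11: a=11^1·(≡3), b=11^1·(≡6) mod 11; (3|11)=+1, (6|11)=-1; (−1)^{1·1·5}·(+1)^1·(-1)^1 = +1.
v=5: a=5^9·(≡2), b=5^10·(≡1) mod 5; (2|5)=-1, (1|5)=+1; (−1)^{9·10·2}·(-1)^10·(+1)^9 = +1.
v=2: v_2(a)=-3, v_2(b)=-4; units ≡ 5, 7 (mod 8); ε·ε+αω+βω = 0·1+-3·0+-4·1 ≡ 0  ⇒  (a,b)_2 = +1.
v=∞: -24310 < 0 and 24871 > 0  ⇒  (a,b)_∞ = +1.
v=3: a=3^-6·(≡2), b=3^-8·(≡1) mod 3; (2|3)=-1, (1|3)=+1; (−1)^{-6·-8·1}·(-1)^-8·(+1)^-6 = +1.
v=13: a=13^3·(≡2), b=13^4·(≡8) mod 13; (2|13)=-1, (8|13)=-1; (−1)^{3·4·6}·(-1)^4·(-1)^3 = -1.
v=7: a=7^2·(≡4), b=7^3·(≡1) mod 7; (4|7)=+1, (1|7)=+1; (−1)^{2·3·3}·(+1)^3·(+1)^2 = +1.
Ram(-24310, 24871) = {13, 19}; no ℚ_13-point on the conic.

[13, 19]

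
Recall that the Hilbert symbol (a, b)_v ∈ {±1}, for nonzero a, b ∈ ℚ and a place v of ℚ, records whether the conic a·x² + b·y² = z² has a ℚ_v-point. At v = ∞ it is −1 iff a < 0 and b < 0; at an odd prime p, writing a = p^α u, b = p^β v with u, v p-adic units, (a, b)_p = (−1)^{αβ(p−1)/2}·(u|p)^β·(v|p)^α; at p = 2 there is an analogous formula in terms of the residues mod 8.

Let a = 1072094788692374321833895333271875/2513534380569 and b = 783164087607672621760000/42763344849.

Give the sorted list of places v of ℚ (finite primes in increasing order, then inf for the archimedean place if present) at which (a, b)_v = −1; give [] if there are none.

[29, 31]

Mod squares: a ≡ 224315, b ≡ 1054. Check v ∈ {∞, 2, 3, 5, 7, 11, 13, 17, 23, 29, 31, 37}.
v=∞: 224315 > 0 and 1054 > 0  ⇒  (a,b)_∞ = +1.
v=37: a=37^-2·(≡4), b=37^-2·(≡17) mod 37; (4|37)=+1, (17|37)=-1; (−1)^{-2·-2·18}·(+1)^-2·(-1)^-2 = +1.
v=7: a=7^9·(≡3), b=7^6·(≡2) mod 7; (3|7)=-1, (2|7)=+1; (−1)^{9·6·3}·(-1)^6·(+1)^9 = +1.
v=13: a=13^3·(≡10), b=13^2·(≡12) mod 13; (10|13)=+1, (12|13)=+1; (−1)^{3·2·6}·(+1)^2·(+1)^3 = +1.
v=31: a=31^4·(≡23), b=31^3·(≡15) mod 31; (23|31)=-1, (15|31)=-1; (−1)^{4·3·15}·(-1)^3·(-1)^4 = -1.
v=3: a=3^-8·(≡2), b=3^-10·(≡1) mod 3; (2|3)=-1, (1|3)=+1; (−1)^{-8·-10·1}·(-1)^-10·(+1)^-8 = +1.
v=11: a=11^2·(≡3), b=11^0·(≡5) mod 11; (3|11)=+1, (5|11)=+1; (−1)^{2·0·5}·(+1)^0·(+1)^2 = +1.
v=5: a=5^5·(≡3), b=5^4·(≡4) mod 5; (3|5)=-1, (4|5)=+1; (−1)^{5·4·2}·(-1)^4·(+1)^5 = +1.
v=2: v_2(a)=0, v_2(b)=9; units ≡ 3, 7 (mod 8); ε·ε+αω+βω = 1·1+0·0+9·1 ≡ 0  ⇒  (a,b)_2 = +1.
v=29: a=29^3·(≡11), b=29^2·(≡12) mod 29; (11|29)=-1, (12|29)=-1; (−1)^{3·2·14}·(-1)^2·(-1)^3 = -1.
v=17: a=17^5·(≡7), b=17^3·(≡11) mod 17; (7|17)=-1, (11|17)=-1; (−1)^{5·3·8}·(-1)^3·(-1)^5 = +1.
v=23: a=23^-4·(≡10), b=23^-2·(≡19) mod 23; (10|23)=-1, (19|23)=-1; (−1)^{-4·-2·11}·(-1)^-2·(-1)^-4 = +1.
Ram(224315, 1054) = {29, 31}; no ℚ_29-point on the conic.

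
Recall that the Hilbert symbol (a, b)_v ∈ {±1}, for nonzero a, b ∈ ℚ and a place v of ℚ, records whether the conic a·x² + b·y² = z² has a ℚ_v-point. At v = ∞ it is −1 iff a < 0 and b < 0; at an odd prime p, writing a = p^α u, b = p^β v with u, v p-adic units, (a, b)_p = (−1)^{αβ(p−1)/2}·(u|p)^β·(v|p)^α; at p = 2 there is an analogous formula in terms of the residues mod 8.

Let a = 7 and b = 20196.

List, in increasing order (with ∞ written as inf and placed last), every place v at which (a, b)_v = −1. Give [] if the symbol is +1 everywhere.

[11, 17]

Mod squares: a ≡ 7, b ≡ 561. Check v ∈ {∞, 2, 3, 7, 11, 17}.
v=∞: 7 > 0 and 561 > 0  ⇒  (a,b)_∞ = +1.
v=7: a=7^1·(≡1), b=7^0·(≡1) mod 7; (1|7)=+1, (1|7)=+1; (−1)^{1·0·3}·(+1)^0·(+1)^1 = +1.
v=11: a=11^0·(≡7), b=11^1·(≡10) mod 11; (7|11)=-1, (10|11)=-1; (−1)^{0·1·5}·(-1)^1·(-1)^0 = -1.
v=3: a=3^0·(≡1), b=3^3·(≡1) mod 3; (1|3)=+1, (1|3)=+1; (−1)^{0·3·1}·(+1)^3·(+1)^0 = +1.
v=2: v_2(a)=0, v_2(b)=2; units ≡ 7, 1 (mod 8); ε·ε+αω+βω = 1·0+0·0+2·0 ≡ 0  ⇒  (a,b)_2 = +1.
v=17: a=17^0·(≡7), b=17^1·(≡15) mod 17; (7|17)=-1, (15|17)=+1; (−1)^{0·1·8}·(-1)^1·(+1)^0 = -1.
|Ram(7, 561)| = 2, even; anisotropic at {11, 17}.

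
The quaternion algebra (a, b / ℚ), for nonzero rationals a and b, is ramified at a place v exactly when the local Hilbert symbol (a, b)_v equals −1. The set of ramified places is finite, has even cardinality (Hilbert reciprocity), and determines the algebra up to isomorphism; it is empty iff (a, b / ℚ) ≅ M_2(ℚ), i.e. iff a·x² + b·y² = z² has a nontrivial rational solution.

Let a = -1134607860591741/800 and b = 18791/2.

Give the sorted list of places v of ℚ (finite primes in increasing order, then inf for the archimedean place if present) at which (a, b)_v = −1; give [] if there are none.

[23, 43]

Mod squares: a ≡ -1978, b ≡ 37582. Check v ∈ {∞, 2, 3, 5, 19, 23, 43}.
v=∞: -1978 < 0 and 37582 > 0  ⇒  (a,b)_∞ = +1.
v=23: a=23^3·(≡6), b=23^1·(≡6) mod 23; (6|23)=+1, (6|23)=+1; (−1)^{3·1·11}·(+1)^1·(+1)^3 = -1.
v=43: a=43^3·(≡38), b=43^1·(≡25) mod 43; (38|43)=+1, (25|43)=+1; (−1)^{3·1·21}·(+1)^1·(+1)^3 = -1.
v=19: a=19^4·(≡5), b=19^1·(≡10) mod 19; (5|19)=+1, (10|19)=-1; (−1)^{4·1·9}·(+1)^1·(-1)^4 = +1.
v=5: a=5^-2·(≡2), b=5^0·(≡3) mod 5; (2|5)=-1, (3|5)=-1; (−1)^{-2·0·2}·(-1)^0·(-1)^-2 = +1.
v=3: a=3^2·(≡2), b=3^0·(≡1) mod 3; (2|3)=-1, (1|3)=+1; (−1)^{2·0·1}·(-1)^0·(+1)^2 = +1.
v=2: v_2(a)=-5, v_2(b)=-1; units ≡ 3, 7 (mod 8); ε·ε+αω+βω = 1·1+-5·0+-1·1 ≡ 0  ⇒  (a,b)_2 = +1.
Ram(-1978, 37582) = {23, 43}; no ℚ_23-point on the conic.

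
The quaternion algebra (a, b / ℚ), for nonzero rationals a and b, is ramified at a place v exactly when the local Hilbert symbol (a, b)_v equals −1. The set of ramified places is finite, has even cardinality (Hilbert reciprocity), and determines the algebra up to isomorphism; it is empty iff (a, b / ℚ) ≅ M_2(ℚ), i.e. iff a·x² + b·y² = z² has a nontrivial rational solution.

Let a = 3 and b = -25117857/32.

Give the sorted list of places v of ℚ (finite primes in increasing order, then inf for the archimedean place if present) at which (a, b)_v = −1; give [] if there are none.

(a, b) ≡ (3, -2146) mod (ℚ^×)²; places V = {2, 3, 17, 29, 37, ∞}.
(a,b)_2: α=0, β=-5; u≡3, v≡7 (mod 8); ε(u)ε(v)=1·1, αω(v)=0·0, βω(u)=-5·1; sum ≡ 0  ⇒  +1.
(a,b)_29: α=0, u≡3; β=1, v≡13 (mod 29); (3|29)=-1, (13|29)=+1; sign (−1)^0·-1^1·+1^0 = -1.
(a,b)_17: α=0, u≡3; β=2, v≡13 (mod 17); (3|17)=-1, (13|17)=+1; sign (−1)^0·-1^2·+1^0 = +1.
(a,b)_3: α=1, u≡1; β=4, v≡2 (mod 3); (1|3)=+1, (2|3)=-1; sign (−1)^0·+1^4·-1^1 = -1.
(a,b)_∞: sgn(3)=+, sgn(-2146)=−, so +1.
(a,b)_37: α=0, u≡3; β=1, v≡34 (mod 37); (3|37)=+1, (34|37)=+1; sign (−1)^0·+1^1·+1^0 = +1.
Ram(3, -2146) = {3, 29}; no ℚ_3-point on the conic.

[3, 29]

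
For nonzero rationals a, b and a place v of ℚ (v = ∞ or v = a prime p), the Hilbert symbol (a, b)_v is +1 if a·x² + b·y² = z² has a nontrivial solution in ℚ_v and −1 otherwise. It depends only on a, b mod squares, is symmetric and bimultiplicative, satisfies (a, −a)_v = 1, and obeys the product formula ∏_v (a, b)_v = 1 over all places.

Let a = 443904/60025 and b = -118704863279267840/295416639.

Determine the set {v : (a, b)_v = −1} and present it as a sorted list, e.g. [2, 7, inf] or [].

[2, 31]

Mod squares: a ≡ 6, b ≡ -1964315. Check v ∈ {∞, 2, 3, 5, 7, 17, 19, 23, 29, 31, 37}.
v=29: a=29^0·(≡23), b=29^1·(≡23) mod 29; (23|29)=+1, (23|29)=+1; (−1)^{0·1·14}·(+1)^1·(+1)^0 = +1.
v=19: a=19^0·(≡16), b=19^1·(≡3) mod 19; (16|19)=+1, (3|19)=-1; (−1)^{0·1·9}·(+1)^1·(-1)^0 = +1.
v=3: a=3^1·(≡2), b=3^-4·(≡1) mod 3; (2|3)=-1, (1|3)=+1; (−1)^{1·-4·1}·(-1)^-4·(+1)^1 = +1.
v=37: a=37^0·(≡35), b=37^2·(≡24) mod 37; (35|37)=-1, (24|37)=-1; (−1)^{0·2·18}·(-1)^2·(-1)^0 = +1.
v=31: a=31^0·(≡12), b=31^-1·(≡22) mod 31; (12|31)=-1, (22|31)=-1; (−1)^{0·-1·15}·(-1)^-1·(-1)^0 = -1.
v=17: a=17^2·(≡14), b=17^4·(≡2) mod 17; (14|17)=-1, (2|17)=+1; (−1)^{2·4·8}·(-1)^4·(+1)^2 = +1.
v=5: a=5^-2·(≡4), b=5^1·(≡3) mod 5; (4|5)=+1, (3|5)=-1; (−1)^{-2·1·2}·(+1)^1·(-1)^-2 = +1.
v=23: a=23^0·(≡13), b=23^1·(≡10) mod 23; (13|23)=+1, (10|23)=-1; (−1)^{0·1·11}·(+1)^1·(-1)^0 = +1.
v=7: a=7^-4·(≡5), b=7^-6·(≡4) mod 7; (5|7)=-1, (4|7)=+1; (−1)^{-4·-6·3}·(-1)^-6·(+1)^-4 = +1.
v=2: v_2(a)=9, v_2(b)=14; units ≡ 3, 5 (mod 8); ε·ε+αω+βω = 1·0+9·1+14·1 ≡ 1  ⇒  (a,b)_2 = -1.
v=∞: 6 > 0 and -1964315 < 0  ⇒  (a,b)_∞ = +1.
|Ram(6, -1964315)| = 2, even; anisotropic at {2, 31}.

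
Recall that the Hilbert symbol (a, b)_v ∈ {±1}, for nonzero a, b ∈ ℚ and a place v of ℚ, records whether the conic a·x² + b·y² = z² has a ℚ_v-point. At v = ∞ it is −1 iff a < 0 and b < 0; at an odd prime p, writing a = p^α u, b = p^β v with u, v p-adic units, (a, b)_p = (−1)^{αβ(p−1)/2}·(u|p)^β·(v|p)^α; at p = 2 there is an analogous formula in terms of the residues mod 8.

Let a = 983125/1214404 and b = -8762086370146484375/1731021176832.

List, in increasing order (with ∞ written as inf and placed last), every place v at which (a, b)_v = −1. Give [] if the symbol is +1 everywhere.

[7, 41]

Mod squares: a ≡ 13, b ≡ -24969. Check v ∈ {∞, 2, 3, 5, 7, 11, 13, 17, 19, 23, 29, 41}.
v=23: a=23^0·(≡9), b=23^2·(≡2) mod 23; (9|23)=+1, (2|23)=+1; (−1)^{0·2·11}·(+1)^2·(+1)^0 = +1.
v=41: a=41^0·(≡6), b=41^1·(≡3) mod 41; (6|41)=-1, (3|41)=-1; (−1)^{0·1·20}·(-1)^1·(-1)^0 = -1.
v=3: a=3^0·(≡1), b=3^-1·(≡2) mod 3; (1|3)=+1, (2|3)=-1; (−1)^{0·-1·1}·(+1)^-1·(-1)^0 = +1.
v=5: a=5^4·(≡2), b=5^10·(≡1) mod 5; (2|5)=-1, (1|5)=+1; (−1)^{4·10·2}·(-1)^10·(+1)^4 = +1.
v=11: a=11^2·(≡10), b=11^2·(≡5) mod 11; (10|11)=-1, (5|11)=+1; (−1)^{2·2·5}·(-1)^2·(+1)^2 = +1.
v=17: a=17^0·(≡13), b=17^2·(≡1) mod 17; (13|17)=+1, (1|17)=+1; (−1)^{0·2·8}·(+1)^2·(+1)^0 = +1.
v=29: a=29^-2·(≡20), b=29^-3·(≡13) mod 29; (20|29)=+1, (13|29)=+1; (−1)^{-2·-3·14}·(+1)^-3·(+1)^-2 = +1.
v=13: a=13^1·(≡12), b=13^2·(≡9) mod 13; (12|13)=+1, (9|13)=+1; (−1)^{1·2·6}·(+1)^2·(+1)^1 = +1.
v=19: a=19^-2·(≡8), b=19^-2·(≡16) mod 19; (8|19)=-1, (16|19)=+1; (−1)^{-2·-2·9}·(-1)^-2·(+1)^-2 = +1.
v=2: v_2(a)=-2, v_2(b)=-16; units ≡ 5, 7 (mod 8); ε·ε+αω+βω = 0·1+-2·0+-16·1 ≡ 0  ⇒  (a,b)_2 = +1.
v=7: a=7^0·(≡5), b=7^1·(≡6) mod 7; (5|7)=-1, (6|7)=-1; (−1)^{0·1·3}·(-1)^1·(-1)^0 = -1.
v=∞: 13 > 0 and -24969 < 0  ⇒  (a,b)_∞ = +1.
(13, -24969 / ℚ) ramifies at {7, 41}: a division algebra.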